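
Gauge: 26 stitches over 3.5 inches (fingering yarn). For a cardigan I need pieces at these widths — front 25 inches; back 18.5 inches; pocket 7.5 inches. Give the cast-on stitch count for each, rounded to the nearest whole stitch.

Rate = 26/3.5 = 7.429 sts per in.
front: 25 × 7.429 = 185.71 → 186.
back: 18.5 × 7.429 = 137.43 → 137.
pocket: 7.5 × 7.429 = 55.71 → 56.

front 186; back 137; pocket 56.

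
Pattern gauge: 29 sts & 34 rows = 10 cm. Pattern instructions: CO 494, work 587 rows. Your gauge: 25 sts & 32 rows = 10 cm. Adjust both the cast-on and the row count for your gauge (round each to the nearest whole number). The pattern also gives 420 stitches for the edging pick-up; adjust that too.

Cast on 426 stitches; work 552 rows; edging pick-up 362 stitches.

Stitches: 494 × 25/29 = 425.86 → 426.
Rows: 587 × 32/34 = 552.47 → 552.
edging pick-up: 420 × 25/29 = 362.07 → 362.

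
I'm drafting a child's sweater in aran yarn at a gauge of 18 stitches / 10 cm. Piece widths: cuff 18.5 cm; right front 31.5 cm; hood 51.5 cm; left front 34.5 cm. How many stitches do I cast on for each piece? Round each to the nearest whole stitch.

Rate = 18/10 = 1.8 sts per cm.
cuff: 18.5 × 1.8 = 33.30 → 33.
right front: 31.5 × 1.8 = 56.70 → 57.
hood: 51.5 × 1.8 = 92.70 → 93.
left front: 34.5 × 1.8 = 62.10 → 62.

cuff 33; right front 57; hood 93; left front 62.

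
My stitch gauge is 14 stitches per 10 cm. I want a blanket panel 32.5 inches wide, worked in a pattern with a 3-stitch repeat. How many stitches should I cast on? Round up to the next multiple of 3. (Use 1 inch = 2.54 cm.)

Cast on 117 stitches.

32.5 in = 32.5 × 2.54 = 82.55 cm.
14 / 10 = 1.4 sts/cm.
82.55 × 1.4 = 115.57 sts.
→ 117.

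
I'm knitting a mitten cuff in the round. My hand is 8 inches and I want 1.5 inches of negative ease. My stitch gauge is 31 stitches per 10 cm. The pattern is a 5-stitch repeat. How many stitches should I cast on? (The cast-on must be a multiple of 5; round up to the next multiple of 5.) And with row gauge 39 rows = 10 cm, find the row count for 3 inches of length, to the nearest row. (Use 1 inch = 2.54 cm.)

Finished = 8 − 1.5 = 6.5 inches.
6.5 inches × 2.54 = 16.51 cm.
31/10 = 3.1 sts per cm; 16.51 × 3.1 = 51.18 sts.
Next multiple of 5 → 55.
3 inches = 7.62 cm; × 3.9 = 29.72 → 30 rows.

Cast on 55 stitches; work 30 rows.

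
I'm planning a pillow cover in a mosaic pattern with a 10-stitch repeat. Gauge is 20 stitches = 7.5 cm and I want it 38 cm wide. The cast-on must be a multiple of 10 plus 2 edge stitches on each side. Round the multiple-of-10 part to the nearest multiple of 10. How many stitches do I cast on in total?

Cast on 104 stitches.

20 / 7.5 = 2.667 sts per cm.
38 × 2.667 = 101.33 sts.
Less 4 edge sts → 97.33 for the repeat.
Nearest multiple of 10: 100.
Add back 4 edge sts → 104.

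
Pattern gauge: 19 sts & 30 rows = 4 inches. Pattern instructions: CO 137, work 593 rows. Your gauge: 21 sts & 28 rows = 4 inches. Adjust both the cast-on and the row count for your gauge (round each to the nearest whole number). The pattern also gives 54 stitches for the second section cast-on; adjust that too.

Cast on 151 stitches; work 553 rows; second section cast-on 60 stitches.

Stitches: 137 × 21/19 = 151.42 → 151.
Rows: 593 × 28/30 = 553.47 → 553.
second section cast-on: 54 × 21/19 = 59.68 → 60.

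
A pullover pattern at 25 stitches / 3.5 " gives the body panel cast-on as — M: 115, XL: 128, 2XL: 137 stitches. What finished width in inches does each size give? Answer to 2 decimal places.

M 16.10 inches; XL 17.92 inches; 2XL 19.18 inches.

25/3.5 = 7.143 sts per in.
M: 115 / 7.143 = 16.100 → 16.10 in.
XL: 128 / 7.143 = 17.920 → 17.92 in.
2XL: 137 / 7.143 = 19.180 → 19.18 in.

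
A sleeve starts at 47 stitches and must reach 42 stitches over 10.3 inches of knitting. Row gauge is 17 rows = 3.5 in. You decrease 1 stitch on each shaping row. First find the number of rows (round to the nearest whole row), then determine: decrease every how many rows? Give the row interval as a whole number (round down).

Rows = 10.3 × 4.857 = 50.0 → 50 rows.
Stitches to remove: 5 → 5 shaping rows (at 1 st each).
50 / 5 = 10.00 → every 10 rows.

Decrease every 10th row.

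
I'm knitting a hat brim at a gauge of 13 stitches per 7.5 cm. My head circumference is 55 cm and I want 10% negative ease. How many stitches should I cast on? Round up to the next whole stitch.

Cast on 86 stitches.

Finished = 55 × 0.90 = 49.50 cm.
13 / 7.5 = 1.733 sts per cm.
49.50 × 1.733 = 85.80 sts.
→ 86 sts.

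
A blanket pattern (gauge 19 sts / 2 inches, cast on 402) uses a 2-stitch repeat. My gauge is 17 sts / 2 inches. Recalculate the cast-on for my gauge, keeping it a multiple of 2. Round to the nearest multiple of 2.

402 × 17 / 19 = 359.68.
Nearest multiple of 2: 360.

360 stitches.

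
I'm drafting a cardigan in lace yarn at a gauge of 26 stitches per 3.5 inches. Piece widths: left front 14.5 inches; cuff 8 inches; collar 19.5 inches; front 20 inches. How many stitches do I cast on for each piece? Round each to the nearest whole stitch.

Rate = 26/3.5 = 7.429 sts per in.
left front: 14.5 × 7.429 = 107.71 → 108.
cuff: 8 × 7.429 = 59.43 → 59.
collar: 19.5 × 7.429 = 144.86 → 145.
front: 20 × 7.429 = 148.57 → 149.

left front 108; cuff 59; collar 145; front 149.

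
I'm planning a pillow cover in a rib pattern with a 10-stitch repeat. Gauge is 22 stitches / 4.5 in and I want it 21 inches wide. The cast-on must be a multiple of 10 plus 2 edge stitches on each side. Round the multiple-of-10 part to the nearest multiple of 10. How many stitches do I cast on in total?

22 / 4.5 = 4.889 sts per inch.
21 × 4.889 = 102.67 sts.
Less 4 edge sts → 98.67 for the repeat.
Nearest multiple of 10: 100.
Add back 4 edge sts → 104.

CO 104 sts.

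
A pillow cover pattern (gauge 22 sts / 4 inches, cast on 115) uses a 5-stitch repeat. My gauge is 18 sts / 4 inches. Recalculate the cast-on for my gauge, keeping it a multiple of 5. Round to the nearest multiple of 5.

115 × 18 / 22 = 94.09.
Nearest multiple of 5: 95.

CO 95 sts.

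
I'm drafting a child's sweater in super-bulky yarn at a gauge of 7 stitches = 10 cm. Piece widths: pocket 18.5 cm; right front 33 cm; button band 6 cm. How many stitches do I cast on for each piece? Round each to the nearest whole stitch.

Rate = 7/10 = 0.7 sts per cm.
pocket: 18.5 × 0.7 = 12.95 → 13.
right front: 33 × 0.7 = 23.10 → 23.
button band: 6 × 0.7 = 4.20 → 4.

pocket 13; right front 23; button band 4.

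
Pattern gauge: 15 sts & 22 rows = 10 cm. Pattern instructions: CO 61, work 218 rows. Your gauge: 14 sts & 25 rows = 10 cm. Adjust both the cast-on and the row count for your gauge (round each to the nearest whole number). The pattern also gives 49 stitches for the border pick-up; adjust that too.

Cast on 57 stitches; work 248 rows; border pick-up 46 stitches.

Stitches: 61 × 14/15 = 56.93 → 57.
Rows: 218 × 25/22 = 247.73 → 248.
border pick-up: 49 × 14/15 = 45.73 → 46.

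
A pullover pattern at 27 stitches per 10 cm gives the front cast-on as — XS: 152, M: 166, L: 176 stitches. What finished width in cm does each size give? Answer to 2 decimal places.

27/10 = 2.7 sts per cm.
XS: 152 / 2.7 = 56.296 → 56.30 cm.
M: 166 / 2.7 = 61.481 → 61.48 cm.
L: 176 / 2.7 = 65.185 → 65.19 cm.

XS 56.30 cm; M 61.48 cm; L 65.19 cm.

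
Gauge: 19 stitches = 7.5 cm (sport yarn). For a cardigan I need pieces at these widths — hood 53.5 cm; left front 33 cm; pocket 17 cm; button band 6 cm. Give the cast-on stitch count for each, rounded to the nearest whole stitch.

Rate = 19/7.5 = 2.533 sts per cm.
hood: 53.5 × 2.533 = 135.53 → 136.
left front: 33 × 2.533 = 83.60 → 84.
pocket: 17 × 2.533 = 43.07 → 43.
button band: 6 × 2.533 = 15.20 → 15.

hood 136; left front 84; pocket 43; button band 15.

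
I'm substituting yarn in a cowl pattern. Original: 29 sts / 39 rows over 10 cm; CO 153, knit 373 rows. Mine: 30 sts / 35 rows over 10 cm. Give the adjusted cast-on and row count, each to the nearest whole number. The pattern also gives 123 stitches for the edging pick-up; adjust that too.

Cast on 158 stitches; work 335 rows; edging pick-up 127 stitches.

Stitches: 153 × 30/29 = 158.28 → 158.
Rows: 373 × 35/39 = 334.74 → 335.
edging pick-up: 123 × 30/29 = 127.24 → 127.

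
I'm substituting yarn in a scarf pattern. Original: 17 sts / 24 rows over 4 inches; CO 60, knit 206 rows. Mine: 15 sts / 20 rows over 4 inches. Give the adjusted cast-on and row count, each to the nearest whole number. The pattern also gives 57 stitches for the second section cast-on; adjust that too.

Cast on 53 stitches; work 172 rows; second section cast-on 50 stitches.

Stitches: 60 × 15/17 = 52.94 → 53.
Rows: 206 × 20/24 = 171.67 → 172.
second section cast-on: 57 × 15/17 = 50.29 → 50.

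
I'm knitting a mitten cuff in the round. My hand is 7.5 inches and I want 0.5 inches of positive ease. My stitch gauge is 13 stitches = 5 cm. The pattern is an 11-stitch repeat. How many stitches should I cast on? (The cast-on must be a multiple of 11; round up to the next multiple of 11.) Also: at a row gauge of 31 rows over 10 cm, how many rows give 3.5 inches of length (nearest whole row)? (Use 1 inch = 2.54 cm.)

Finished = 7.5 + 0.5 = 8 inches.
8 inches × 2.54 = 20.32 cm.
13/5 = 2.6 sts per cm; 20.32 × 2.6 = 52.83 sts.
Next multiple of 11 → 55.
3.5 inches = 8.89 cm; × 3.1 = 27.56 → 28 rows.

Cast on 55 stitches; work 28 rows.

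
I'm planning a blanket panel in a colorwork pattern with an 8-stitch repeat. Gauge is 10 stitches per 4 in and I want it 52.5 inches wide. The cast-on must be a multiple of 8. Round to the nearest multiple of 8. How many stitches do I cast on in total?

128 stitches.

10 / 4 = 2.5 sts per inch.
52.5 × 2.5 = 131.25 sts.
Nearest multiple of 8: 128.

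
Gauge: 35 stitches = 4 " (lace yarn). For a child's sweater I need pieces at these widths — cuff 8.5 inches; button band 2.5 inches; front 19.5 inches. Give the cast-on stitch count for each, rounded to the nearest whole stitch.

Rate = 35/4 = 8.75 sts per in.
cuff: 8.5 × 8.75 = 74.38 → 74.
button band: 2.5 × 8.75 = 21.88 → 22.
front: 19.5 × 8.75 = 170.62 → 171.

cuff 74; button band 22; front 171.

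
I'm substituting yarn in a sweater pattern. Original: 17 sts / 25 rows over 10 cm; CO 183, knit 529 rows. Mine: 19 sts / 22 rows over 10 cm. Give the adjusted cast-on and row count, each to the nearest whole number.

Stitches: 183 × 19/17 = 204.53 → 205.
Rows: 529 × 22/25 = 465.52 → 466.

Cast on 205 stitches; work 466 rows.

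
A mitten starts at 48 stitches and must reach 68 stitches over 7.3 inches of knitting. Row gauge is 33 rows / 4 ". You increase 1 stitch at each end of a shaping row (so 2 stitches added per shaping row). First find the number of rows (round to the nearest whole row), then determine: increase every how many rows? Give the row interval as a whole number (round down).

Rows = 7.3 × 8.25 = 60.2 → 60 rows.
Stitches to add: 20 → 10 shaping rows (at 2 st each).
60 / 10 = 6.00 → every 6 rows.

Increase every 6th row.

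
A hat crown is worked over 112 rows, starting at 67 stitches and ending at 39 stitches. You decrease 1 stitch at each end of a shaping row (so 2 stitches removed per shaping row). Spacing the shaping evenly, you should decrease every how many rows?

Decrease every 8th row.

Stitches to remove: |39 − 67| = 28.
Shaping rows needed: 28 / 2 = 14.
112 rows / 14 = every 8 rows.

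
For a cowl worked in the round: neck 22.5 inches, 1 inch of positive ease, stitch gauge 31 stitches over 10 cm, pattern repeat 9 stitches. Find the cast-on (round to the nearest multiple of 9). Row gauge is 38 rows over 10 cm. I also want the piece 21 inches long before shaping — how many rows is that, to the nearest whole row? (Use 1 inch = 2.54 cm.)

Cast on 189 stitches; work 203 rows.

Finished = 22.5 + 1 = 23.5 inches.
23.5 inches × 2.54 = 59.69 cm.
31/10 = 3.1 sts per cm; 59.69 × 3.1 = 185.04 sts.
Nearest multiple of 9 → 189.
21 inches = 53.34 cm; × 3.8 = 202.69 → 203 rows.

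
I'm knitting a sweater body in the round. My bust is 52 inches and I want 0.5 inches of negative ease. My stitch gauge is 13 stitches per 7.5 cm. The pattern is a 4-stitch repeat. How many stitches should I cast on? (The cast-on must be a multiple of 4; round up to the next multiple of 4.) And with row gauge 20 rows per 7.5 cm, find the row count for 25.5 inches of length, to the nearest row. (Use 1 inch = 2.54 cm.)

Cast on 228 stitches; work 173 rows.

Finished = 52 − 0.5 = 51.5 inches.
51.5 inches × 2.54 = 130.81 cm.
13/7.5 = 1.733 sts per cm; 130.81 × 1.733 = 226.74 sts.
Next multiple of 4 → 228.
25.5 inches = 64.77 cm; × 2.667 = 172.72 → 173 rows.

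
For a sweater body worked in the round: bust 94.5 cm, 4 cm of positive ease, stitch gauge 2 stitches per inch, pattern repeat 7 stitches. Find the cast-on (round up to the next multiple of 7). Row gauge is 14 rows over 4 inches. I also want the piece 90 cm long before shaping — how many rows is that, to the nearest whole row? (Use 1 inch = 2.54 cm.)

Cast on 84 stitches; work 124 rows.

Finished = 94.5 + 4 = 98.5 cm.
98.5 cm × 1/2.54 = 38.78 inches.
2/1 = 2 sts per in; 38.78 × 2 = 77.56 sts.
Next multiple of 7 → 84.
90 cm = 35.43 inches; × 3.5 = 124.02 → 124 rows.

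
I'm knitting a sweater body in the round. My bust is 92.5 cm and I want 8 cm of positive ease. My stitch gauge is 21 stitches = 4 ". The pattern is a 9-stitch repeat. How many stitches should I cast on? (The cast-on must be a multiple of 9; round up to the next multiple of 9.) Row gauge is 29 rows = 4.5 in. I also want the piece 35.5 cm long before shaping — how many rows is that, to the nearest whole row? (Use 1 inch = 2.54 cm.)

Cast on 216 stitches; work 90 rows.

Finished = 92.5 + 8 = 100.5 cm.
100.5 cm × 1/2.54 = 39.57 inches.
21/4 = 5.25 sts per in; 39.57 × 5.25 = 207.73 sts.
Next multiple of 9 → 216.
35.5 cm = 13.98 inches; × 6.444 = 90.07 → 90 rows.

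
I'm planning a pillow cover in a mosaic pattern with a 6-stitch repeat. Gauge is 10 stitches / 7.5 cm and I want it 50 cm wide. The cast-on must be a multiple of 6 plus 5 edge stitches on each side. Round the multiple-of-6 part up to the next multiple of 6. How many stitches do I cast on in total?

70 stitches.

10 / 7.5 = 1.333 sts per cm.
50 × 1.333 = 66.67 sts.
Less 10 edge sts → 56.67 for the repeat.
Next multiple of 6: 60.
Add back 10 edge sts → 70.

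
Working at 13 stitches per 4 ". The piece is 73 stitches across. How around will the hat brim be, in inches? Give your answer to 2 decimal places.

13 stitches / 4 inch = 3.25 stitches per inch.
73 / 3.25 = 22.462 inches.

22.46 inches.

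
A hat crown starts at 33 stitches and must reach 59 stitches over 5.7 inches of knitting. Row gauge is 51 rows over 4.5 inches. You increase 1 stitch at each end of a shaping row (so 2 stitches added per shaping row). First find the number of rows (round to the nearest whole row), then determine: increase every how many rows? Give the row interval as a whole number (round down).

Increase every 5th row.

Rows = 5.7 × 11.333 = 64.6 → 65 rows.
Stitches to add: 26 → 13 shaping rows (at 2 st each).
65 / 13 = 5.00 → every 5 rows.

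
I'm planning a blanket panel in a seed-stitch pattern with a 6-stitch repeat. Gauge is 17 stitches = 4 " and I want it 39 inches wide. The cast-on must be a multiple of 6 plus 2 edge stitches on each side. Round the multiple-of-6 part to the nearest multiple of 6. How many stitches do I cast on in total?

Cast on 166 stitches.

17 / 4 = 4.25 sts per inch.
39 × 4.25 = 165.75 sts.
Less 4 edge sts → 161.75 for the repeat.
Nearest multiple of 6: 162.
Add back 4 edge sts → 166.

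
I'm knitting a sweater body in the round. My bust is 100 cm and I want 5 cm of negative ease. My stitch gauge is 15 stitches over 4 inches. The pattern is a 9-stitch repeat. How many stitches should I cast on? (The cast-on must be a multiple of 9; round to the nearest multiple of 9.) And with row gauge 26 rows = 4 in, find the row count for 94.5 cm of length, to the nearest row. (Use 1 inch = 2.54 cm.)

Cast on 144 stitches; work 242 rows.

Finished = 100 − 5 = 95 cm.
95 cm × 1/2.54 = 37.40 inches.
15/4 = 3.75 sts per in; 37.40 × 3.75 = 140.26 sts.
Nearest multiple of 9 → 144.
94.5 cm = 37.20 inches; × 6.5 = 241.83 → 242 rows.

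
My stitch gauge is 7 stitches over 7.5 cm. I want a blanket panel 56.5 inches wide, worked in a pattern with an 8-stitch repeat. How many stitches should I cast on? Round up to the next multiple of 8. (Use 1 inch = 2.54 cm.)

56.5 in = 56.5 × 2.54 = 143.51 cm.
7 / 7.5 = 0.933 sts/cm.
143.51 × 0.933 = 133.94 sts.
→ 136.

136 stitches.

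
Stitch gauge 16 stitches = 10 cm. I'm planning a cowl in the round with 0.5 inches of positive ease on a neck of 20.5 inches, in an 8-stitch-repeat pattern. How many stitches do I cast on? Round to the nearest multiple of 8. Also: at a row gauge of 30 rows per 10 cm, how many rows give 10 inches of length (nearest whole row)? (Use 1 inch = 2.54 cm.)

Cast on 88 stitches; work 76 rows.

Finished = 20.5 + 0.5 = 21 inches.
21 inches × 2.54 = 53.34 cm.
16/10 = 1.6 sts per cm; 53.34 × 1.6 = 85.34 sts.
Nearest multiple of 8 → 88.
10 inches = 25.40 cm; × 3 = 76.20 → 76 rows.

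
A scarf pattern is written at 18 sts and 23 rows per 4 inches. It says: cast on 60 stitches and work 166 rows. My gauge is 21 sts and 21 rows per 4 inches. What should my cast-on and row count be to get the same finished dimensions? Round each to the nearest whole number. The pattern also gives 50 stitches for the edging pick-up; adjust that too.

Cast on 70 stitches; work 152 rows; edging pick-up 58 stitches.

Stitches: 60 × 21/18 = 70.00 → 70.
Rows: 166 × 21/23 = 151.57 → 152.
edging pick-up: 50 × 21/18 = 58.33 → 58.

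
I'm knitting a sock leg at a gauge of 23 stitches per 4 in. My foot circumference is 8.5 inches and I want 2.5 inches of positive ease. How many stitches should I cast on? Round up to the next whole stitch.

CO 64 sts.

Finished = 8.5 + 2.5 = 11 in.
23 / 4 = 5.75 sts per inch.
11.00 × 5.75 = 63.25 sts.
→ 64 sts.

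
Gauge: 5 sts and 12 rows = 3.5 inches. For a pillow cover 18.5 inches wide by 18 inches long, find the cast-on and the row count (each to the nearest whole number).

Cast on 26 stitches and work 62 rows.

Stitch gauge = 5/3.5 = 1.429 sts/in; 18.5 × 1.429 = 26.43 → 26 sts.
Row gauge = 12/3.5 = 3.429 rows/in; 18 × 3.429 = 61.71 → 62 rows.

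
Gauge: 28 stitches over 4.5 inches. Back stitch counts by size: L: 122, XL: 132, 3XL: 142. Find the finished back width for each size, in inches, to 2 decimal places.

L 19.61 inches; XL 21.21 inches; 3XL 22.82 inches.

28/4.5 = 6.222 sts per in.
L: 122 / 6.222 = 19.607 → 19.61 in.
XL: 132 / 6.222 = 21.214 → 21.21 in.
3XL: 142 / 6.222 = 22.821 → 22.82 in.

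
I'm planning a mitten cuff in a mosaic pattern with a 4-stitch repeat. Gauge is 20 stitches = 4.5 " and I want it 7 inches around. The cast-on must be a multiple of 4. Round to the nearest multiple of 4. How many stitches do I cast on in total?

CO 32 sts.

20 / 4.5 = 4.444 sts per inch.
7 × 4.444 = 31.11 sts.
Nearest multiple of 4: 32.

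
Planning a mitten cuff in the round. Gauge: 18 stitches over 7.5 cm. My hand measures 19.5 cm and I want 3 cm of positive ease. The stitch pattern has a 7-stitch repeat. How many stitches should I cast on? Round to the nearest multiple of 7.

56 stitches.

Finished = 19.5 + 3 = 22.5 cm.
18 / 7.5 = 2.4 sts/cm.
22.5 × 2.4 = 54.00 sts.
Nearest multiple of 7: 56.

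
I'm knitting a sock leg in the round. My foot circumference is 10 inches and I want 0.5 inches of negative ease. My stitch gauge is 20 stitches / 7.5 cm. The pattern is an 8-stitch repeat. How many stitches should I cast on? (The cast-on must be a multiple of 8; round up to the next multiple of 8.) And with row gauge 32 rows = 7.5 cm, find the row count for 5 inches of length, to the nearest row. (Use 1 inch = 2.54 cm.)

Finished = 10 − 0.5 = 9.5 inches.
9.5 inches × 2.54 = 24.13 cm.
20/7.5 = 2.667 sts per cm; 24.13 × 2.667 = 64.35 sts.
Next multiple of 8 → 72.
5 inches = 12.70 cm; × 4.267 = 54.19 → 54 rows.

Cast on 72 stitches; work 54 rows.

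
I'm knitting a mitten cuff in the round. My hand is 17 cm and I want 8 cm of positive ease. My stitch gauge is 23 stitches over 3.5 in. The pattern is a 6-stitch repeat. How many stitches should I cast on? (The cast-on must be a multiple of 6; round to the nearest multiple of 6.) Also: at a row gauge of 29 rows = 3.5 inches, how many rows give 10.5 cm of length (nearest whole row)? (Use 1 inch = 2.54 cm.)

Finished = 17 + 8 = 25 cm.
25 cm × 1/2.54 = 9.84 inches.
23/3.5 = 6.571 sts per in; 9.84 × 6.571 = 64.68 sts.
Nearest multiple of 6 → 66.
10.5 cm = 4.13 inches; × 8.286 = 34.25 → 34 rows.

Cast on 66 stitches; work 34 rows.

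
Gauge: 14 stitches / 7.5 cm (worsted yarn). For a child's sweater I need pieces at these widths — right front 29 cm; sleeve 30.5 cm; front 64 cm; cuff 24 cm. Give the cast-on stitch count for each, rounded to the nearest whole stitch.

Rate = 14/7.5 = 1.867 sts per cm.
right front: 29 × 1.867 = 54.13 → 54.
sleeve: 30.5 × 1.867 = 56.93 → 57.
front: 64 × 1.867 = 119.47 → 119.
cuff: 24 × 1.867 = 44.80 → 45.

right front 54; sleeve 57; front 119; cuff 45.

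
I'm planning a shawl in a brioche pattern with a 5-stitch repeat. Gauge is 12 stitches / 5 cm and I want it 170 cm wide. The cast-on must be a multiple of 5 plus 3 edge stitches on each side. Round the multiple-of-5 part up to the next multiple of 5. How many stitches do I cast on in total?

411 stitches.

12 / 5 = 2.4 sts per cm.
170 × 2.4 = 408.00 sts.
Less 6 edge sts → 402.00 for the repeat.
Next multiple of 5: 405.
Add back 6 edge sts → 411.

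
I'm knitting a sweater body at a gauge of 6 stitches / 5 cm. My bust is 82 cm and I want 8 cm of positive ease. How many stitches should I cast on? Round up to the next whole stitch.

Finished = 82 + 8 = 90 cm.
6 / 5 = 1.2 sts per cm.
90.00 × 1.2 = 108.00 sts.

CO 108 sts.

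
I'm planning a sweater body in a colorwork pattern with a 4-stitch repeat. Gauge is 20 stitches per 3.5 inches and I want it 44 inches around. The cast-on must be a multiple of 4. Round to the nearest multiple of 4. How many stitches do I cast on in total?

20 / 3.5 = 5.714 sts per inch.
44 × 5.714 = 251.43 sts.
Nearest multiple of 4: 252.

Cast on 252 stitches.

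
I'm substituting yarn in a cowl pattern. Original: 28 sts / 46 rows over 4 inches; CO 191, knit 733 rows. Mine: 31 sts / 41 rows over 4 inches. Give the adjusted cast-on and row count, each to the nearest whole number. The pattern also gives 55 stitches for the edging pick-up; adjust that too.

Stitches: 191 × 31/28 = 211.46 → 211.
Rows: 733 × 41/46 = 653.33 → 653.
edging pick-up: 55 × 31/28 = 60.89 → 61.

Cast on 211 stitches; work 653 rows; edging pick-up 61 stitches.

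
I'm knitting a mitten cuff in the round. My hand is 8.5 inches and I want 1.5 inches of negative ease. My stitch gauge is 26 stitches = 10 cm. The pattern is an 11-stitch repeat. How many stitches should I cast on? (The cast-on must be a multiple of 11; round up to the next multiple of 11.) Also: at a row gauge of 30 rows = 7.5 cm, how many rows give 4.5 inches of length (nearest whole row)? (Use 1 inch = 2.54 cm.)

Cast on 55 stitches; work 46 rows.

Finished = 8.5 − 1.5 = 7 inches.
7 inches × 2.54 = 17.78 cm.
26/10 = 2.6 sts per cm; 17.78 × 2.6 = 46.23 sts.
Next multiple of 11 → 55.
4.5 inches = 11.43 cm; × 4 = 45.72 → 46 rows.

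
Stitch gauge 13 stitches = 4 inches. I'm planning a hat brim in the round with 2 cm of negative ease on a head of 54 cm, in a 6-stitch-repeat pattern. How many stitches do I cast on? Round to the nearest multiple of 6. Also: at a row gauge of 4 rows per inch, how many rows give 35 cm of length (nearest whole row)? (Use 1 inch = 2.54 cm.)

Finished = 54 − 2 = 52 cm.
52 cm × 1/2.54 = 20.47 inches.
13/4 = 3.25 sts per in; 20.47 × 3.25 = 66.54 sts.
Nearest multiple of 6 → 66.
35 cm = 13.78 inches; × 4 = 55.12 → 55 rows.

Cast on 66 stitches; work 55 rows.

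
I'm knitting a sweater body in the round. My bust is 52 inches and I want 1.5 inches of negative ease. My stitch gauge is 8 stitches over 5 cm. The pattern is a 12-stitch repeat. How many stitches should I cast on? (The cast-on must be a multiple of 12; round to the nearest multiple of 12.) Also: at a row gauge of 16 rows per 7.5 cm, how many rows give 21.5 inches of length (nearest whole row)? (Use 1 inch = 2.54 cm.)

Finished = 52 − 1.5 = 50.5 inches.
50.5 inches × 2.54 = 128.27 cm.
8/5 = 1.6 sts per cm; 128.27 × 1.6 = 205.23 sts.
Nearest multiple of 12 → 204.
21.5 inches = 54.61 cm; × 2.133 = 116.50 → 117 rows.

Cast on 204 stitches; work 117 rows.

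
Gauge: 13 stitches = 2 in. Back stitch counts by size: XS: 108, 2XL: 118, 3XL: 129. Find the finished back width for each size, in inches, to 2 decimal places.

13/2 = 6.5 sts per in.
XS: 108 / 6.5 = 16.615 → 16.62 in.
2XL: 118 / 6.5 = 18.154 → 18.15 in.
3XL: 129 / 6.5 = 19.846 → 19.85 in.

XS 16.62 inches; 2XL 18.15 inches; 3XL 19.85 inches.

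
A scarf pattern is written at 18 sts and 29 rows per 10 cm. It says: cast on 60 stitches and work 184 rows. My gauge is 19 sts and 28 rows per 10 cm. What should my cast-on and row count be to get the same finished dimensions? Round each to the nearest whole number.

Stitches: 60 × 19/18 = 63.33 → 63.
Rows: 184 × 28/29 = 177.66 → 178.

Cast on 63 stitches; work 178 rows.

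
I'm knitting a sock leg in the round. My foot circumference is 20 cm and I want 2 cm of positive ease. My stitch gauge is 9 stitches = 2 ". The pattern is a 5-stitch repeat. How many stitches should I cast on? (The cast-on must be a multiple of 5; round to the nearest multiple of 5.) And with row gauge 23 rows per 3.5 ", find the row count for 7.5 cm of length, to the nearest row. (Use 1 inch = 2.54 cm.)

Finished = 20 + 2 = 22 cm.
22 cm × 1/2.54 = 8.66 inches.
9/2 = 4.5 sts per in; 8.66 × 4.5 = 38.98 sts.
Nearest multiple of 5 → 40.
7.5 cm = 2.95 inches; × 6.571 = 19.40 → 19 rows.

Cast on 40 stitches; work 19 rows.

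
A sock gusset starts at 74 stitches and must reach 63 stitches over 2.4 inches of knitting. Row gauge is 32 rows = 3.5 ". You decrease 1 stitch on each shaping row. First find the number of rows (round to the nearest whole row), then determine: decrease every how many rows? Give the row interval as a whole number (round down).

Decrease every 2nd row.

Rows = 2.4 × 9.143 = 21.9 → 22 rows.
Stitches to remove: 11 → 11 shaping rows (at 1 st each).
22 / 11 = 2.00 → every 2 rows.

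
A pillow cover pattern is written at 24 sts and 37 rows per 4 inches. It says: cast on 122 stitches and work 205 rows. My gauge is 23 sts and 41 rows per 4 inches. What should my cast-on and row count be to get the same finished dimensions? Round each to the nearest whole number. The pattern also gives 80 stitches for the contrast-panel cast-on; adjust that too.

Stitches: 122 × 23/24 = 116.92 → 117.
Rows: 205 × 41/37 = 227.16 → 227.
contrast-panel cast-on: 80 × 23/24 = 76.67 → 77.

Cast on 117 stitches; work 227 rows; contrast-panel cast-on 77 stitches.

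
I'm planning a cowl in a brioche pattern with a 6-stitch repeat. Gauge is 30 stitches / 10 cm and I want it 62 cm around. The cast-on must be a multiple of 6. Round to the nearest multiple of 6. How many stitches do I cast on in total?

30 / 10 = 3 sts per cm.
62 × 3 = 186.00 sts.
Nearest multiple of 6: 186.

CO 186 sts.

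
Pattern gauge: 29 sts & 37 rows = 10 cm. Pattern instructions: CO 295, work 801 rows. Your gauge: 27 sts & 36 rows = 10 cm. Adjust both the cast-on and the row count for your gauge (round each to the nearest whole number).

Stitches: 295 × 27/29 = 274.66 → 275.
Rows: 801 × 36/37 = 779.35 → 779.

Cast on 275 stitches; work 779 rows.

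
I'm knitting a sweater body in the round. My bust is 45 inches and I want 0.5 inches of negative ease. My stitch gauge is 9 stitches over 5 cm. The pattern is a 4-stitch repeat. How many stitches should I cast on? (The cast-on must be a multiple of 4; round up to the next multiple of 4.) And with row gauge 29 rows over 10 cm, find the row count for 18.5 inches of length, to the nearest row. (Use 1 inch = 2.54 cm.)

Cast on 204 stitches; work 136 rows.

Finished = 45 − 0.5 = 44.5 inches.
44.5 inches × 2.54 = 113.03 cm.
9/5 = 1.8 sts per cm; 113.03 × 1.8 = 203.45 sts.
Next multiple of 4 → 204.
18.5 inches = 46.99 cm; × 2.9 = 136.27 → 136 rows.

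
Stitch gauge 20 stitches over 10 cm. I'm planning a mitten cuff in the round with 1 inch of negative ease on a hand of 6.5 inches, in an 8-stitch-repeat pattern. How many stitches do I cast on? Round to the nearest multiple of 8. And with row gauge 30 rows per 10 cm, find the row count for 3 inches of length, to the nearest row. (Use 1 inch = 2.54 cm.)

Cast on 24 stitches; work 23 rows.

Finished = 6.5 − 1 = 5.5 inches.
5.5 inches × 2.54 = 13.97 cm.
20/10 = 2 sts per cm; 13.97 × 2 = 27.94 sts.
Nearest multiple of 8 → 24.
3 inches = 7.62 cm; × 3 = 22.86 → 23 rows.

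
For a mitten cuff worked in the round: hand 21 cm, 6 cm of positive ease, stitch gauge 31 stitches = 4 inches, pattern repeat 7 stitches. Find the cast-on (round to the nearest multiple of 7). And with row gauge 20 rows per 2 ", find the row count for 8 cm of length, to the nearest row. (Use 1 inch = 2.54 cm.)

Cast on 84 stitches; work 31 rows.

Finished = 21 + 6 = 27 cm.
27 cm × 1/2.54 = 10.63 inches.
31/4 = 7.75 sts per in; 10.63 × 7.75 = 82.38 sts.
Nearest multiple of 7 → 84.
8 cm = 3.15 inches; × 10 = 31.50 → 31 rows.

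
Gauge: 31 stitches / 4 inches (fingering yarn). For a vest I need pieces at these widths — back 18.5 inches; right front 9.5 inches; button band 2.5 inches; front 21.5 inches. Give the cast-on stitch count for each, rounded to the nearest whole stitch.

back 143; right front 74; button band 19; front 167.

Rate = 31/4 = 7.75 sts per in.
back: 18.5 × 7.75 = 143.38 → 143.
right front: 9.5 × 7.75 = 73.62 → 74.
button band: 2.5 × 7.75 = 19.38 → 19.
front: 21.5 × 7.75 = 166.62 → 167.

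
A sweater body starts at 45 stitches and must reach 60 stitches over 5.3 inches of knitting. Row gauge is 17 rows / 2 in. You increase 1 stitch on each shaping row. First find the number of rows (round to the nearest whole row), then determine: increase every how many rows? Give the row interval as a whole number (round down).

Rows = 5.3 × 8.5 = 45.0 → 45 rows.
Stitches to add: 15 → 15 shaping rows (at 1 st each).
45 / 15 = 3.00 → every 3 rows.

Increase every 3rd row.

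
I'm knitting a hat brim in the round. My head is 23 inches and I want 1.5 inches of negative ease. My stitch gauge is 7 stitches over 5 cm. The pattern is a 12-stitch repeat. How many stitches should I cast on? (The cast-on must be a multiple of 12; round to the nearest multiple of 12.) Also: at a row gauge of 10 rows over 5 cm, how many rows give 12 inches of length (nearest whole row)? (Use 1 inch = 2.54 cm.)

Finished = 23 − 1.5 = 21.5 inches.
21.5 inches × 2.54 = 54.61 cm.
7/5 = 1.4 sts per cm; 54.61 × 1.4 = 76.45 sts.
Nearest multiple of 12 → 72.
12 inches = 30.48 cm; × 2 = 60.96 → 61 rows.

Cast on 72 stitches; work 61 rows.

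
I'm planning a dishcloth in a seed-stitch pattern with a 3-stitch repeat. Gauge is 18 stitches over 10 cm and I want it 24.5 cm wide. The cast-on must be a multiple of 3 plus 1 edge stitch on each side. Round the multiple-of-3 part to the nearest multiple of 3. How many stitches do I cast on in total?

44 stitches.

18 / 10 = 1.8 sts per cm.
24.5 × 1.8 = 44.10 sts.
Less 2 edge sts → 42.10 for the repeat.
Nearest multiple of 3: 42.
Add back 2 edge sts → 44.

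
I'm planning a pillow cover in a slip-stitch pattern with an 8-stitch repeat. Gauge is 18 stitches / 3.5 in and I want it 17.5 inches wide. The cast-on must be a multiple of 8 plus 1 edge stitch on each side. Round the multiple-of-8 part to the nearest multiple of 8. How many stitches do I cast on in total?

18 / 3.5 = 5.143 sts per inch.
17.5 × 5.143 = 90.00 sts.
Less 2 edge sts → 88.00 for the repeat.
Nearest multiple of 8: 88.
Add back 2 edge sts → 90.

90 stitches.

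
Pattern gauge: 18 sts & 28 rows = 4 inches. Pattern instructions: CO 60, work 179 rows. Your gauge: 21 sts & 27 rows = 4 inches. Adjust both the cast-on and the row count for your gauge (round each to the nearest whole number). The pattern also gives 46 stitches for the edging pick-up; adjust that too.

Stitches: 60 × 21/18 = 70.00 → 70.
Rows: 179 × 27/28 = 172.61 → 173.
edging pick-up: 46 × 21/18 = 53.67 → 54.

Cast on 70 stitches; work 173 rows; edging pick-up 54 stitches.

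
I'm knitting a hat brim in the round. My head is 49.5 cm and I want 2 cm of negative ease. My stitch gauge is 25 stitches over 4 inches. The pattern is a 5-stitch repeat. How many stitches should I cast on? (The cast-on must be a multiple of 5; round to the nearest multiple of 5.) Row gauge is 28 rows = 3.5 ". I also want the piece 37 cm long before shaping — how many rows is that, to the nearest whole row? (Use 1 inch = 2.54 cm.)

Cast on 115 stitches; work 117 rows.

Finished = 49.5 − 2 = 47.5 cm.
47.5 cm × 1/2.54 = 18.70 inches.
25/4 = 6.25 sts per in; 18.70 × 6.25 = 116.88 sts.
Nearest multiple of 5 → 115.
37 cm = 14.57 inches; × 8 = 116.54 → 117 rows.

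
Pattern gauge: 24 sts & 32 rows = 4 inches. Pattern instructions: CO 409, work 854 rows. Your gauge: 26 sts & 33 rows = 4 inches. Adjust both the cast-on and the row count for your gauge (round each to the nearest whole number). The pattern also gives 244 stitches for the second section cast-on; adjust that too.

Cast on 443 stitches; work 881 rows; second section cast-on 264 stitches.

Stitches: 409 × 26/24 = 443.08 → 443.
Rows: 854 × 33/32 = 880.69 → 881.
second section cast-on: 244 × 26/24 = 264.33 → 264.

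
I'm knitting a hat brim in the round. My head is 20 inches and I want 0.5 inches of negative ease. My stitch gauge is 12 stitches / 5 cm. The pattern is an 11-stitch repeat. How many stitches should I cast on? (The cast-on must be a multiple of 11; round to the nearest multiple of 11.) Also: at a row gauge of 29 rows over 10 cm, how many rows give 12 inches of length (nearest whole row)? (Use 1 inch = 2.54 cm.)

Finished = 20 − 0.5 = 19.5 inches.
19.5 inches × 2.54 = 49.53 cm.
12/5 = 2.4 sts per cm; 49.53 × 2.4 = 118.87 sts.
Nearest multiple of 11 → 121.
12 inches = 30.48 cm; × 2.9 = 88.39 → 88 rows.

Cast on 121 stitches; work 88 rows.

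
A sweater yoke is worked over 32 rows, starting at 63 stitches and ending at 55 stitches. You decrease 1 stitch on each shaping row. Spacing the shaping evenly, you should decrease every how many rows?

Stitches to remove: |55 − 63| = 8.
Shaping rows needed: 8 / 1 = 8.
32 rows / 8 = every 4 rows.

Decrease every 4th row.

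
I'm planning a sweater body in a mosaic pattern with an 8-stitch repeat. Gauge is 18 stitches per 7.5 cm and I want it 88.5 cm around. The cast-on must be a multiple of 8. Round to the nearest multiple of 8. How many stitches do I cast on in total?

Cast on 216 stitches.

18 / 7.5 = 2.4 sts per cm.
88.5 × 2.4 = 212.40 sts.
Nearest multiple of 8: 216.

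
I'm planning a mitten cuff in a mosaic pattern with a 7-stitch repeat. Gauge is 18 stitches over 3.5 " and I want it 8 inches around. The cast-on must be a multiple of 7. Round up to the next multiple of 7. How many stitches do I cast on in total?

CO 42 sts.

18 / 3.5 = 5.143 sts per inch.
8 × 5.143 = 41.14 sts.
Next multiple of 7: 42.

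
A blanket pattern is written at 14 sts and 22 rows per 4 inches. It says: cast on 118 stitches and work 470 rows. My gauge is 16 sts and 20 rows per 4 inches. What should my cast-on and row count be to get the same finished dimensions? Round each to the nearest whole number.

Cast on 135 stitches; work 427 rows.

Stitches: 118 × 16/14 = 134.86 → 135.
Rows: 470 × 20/22 = 427.27 → 427.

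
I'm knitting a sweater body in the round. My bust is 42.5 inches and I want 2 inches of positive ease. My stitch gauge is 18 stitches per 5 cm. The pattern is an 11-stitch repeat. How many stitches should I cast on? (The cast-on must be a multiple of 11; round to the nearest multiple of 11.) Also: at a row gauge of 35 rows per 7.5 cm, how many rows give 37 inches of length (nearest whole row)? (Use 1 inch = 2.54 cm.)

Finished = 42.5 + 2 = 44.5 inches.
44.5 inches × 2.54 = 113.03 cm.
18/5 = 3.6 sts per cm; 113.03 × 3.6 = 406.91 sts.
Nearest multiple of 11 → 407.
37 inches = 93.98 cm; × 4.667 = 438.57 → 439 rows.

Cast on 407 stitches; work 439 rows.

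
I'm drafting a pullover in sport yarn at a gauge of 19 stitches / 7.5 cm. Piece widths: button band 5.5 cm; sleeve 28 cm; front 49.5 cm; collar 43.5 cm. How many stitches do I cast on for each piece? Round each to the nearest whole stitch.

Rate = 19/7.5 = 2.533 sts per cm.
button band: 5.5 × 2.533 = 13.93 → 14.
sleeve: 28 × 2.533 = 70.93 → 71.
front: 49.5 × 2.533 = 125.40 → 125.
collar: 43.5 × 2.533 = 110.20 → 110.

button band 14; sleeve 71; front 125; collar 110.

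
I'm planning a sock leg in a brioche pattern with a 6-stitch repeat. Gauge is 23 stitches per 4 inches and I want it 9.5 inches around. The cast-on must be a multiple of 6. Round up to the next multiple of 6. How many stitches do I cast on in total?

23 / 4 = 5.75 sts per inch.
9.5 × 5.75 = 54.62 sts.
Next multiple of 6: 60.

Cast on 60 stitches.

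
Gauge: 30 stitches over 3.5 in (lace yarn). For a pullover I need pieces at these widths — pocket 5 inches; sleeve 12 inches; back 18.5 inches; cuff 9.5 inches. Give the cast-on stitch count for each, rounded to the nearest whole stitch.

Rate = 30/3.5 = 8.571 sts per in.
pocket: 5 × 8.571 = 42.86 → 43.
sleeve: 12 × 8.571 = 102.86 → 103.
back: 18.5 × 8.571 = 158.57 → 159.
cuff: 9.5 × 8.571 = 81.43 → 81.

pocket 43; sleeve 103; back 159; cuff 81.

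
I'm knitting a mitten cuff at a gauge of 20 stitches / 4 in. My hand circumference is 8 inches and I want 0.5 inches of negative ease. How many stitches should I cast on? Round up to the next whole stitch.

CO 38 sts.

Finished = 8 − 0.5 = 7.5 in.
20 / 4 = 5 sts per inch.
7.50 × 5 = 37.50 sts.
→ 38 sts.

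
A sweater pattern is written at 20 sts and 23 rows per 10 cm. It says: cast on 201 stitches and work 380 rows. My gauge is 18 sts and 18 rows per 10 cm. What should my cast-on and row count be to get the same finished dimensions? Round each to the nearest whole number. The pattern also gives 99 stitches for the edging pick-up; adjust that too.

Cast on 181 stitches; work 297 rows; edging pick-up 89 stitches.

Stitches: 201 × 18/20 = 180.90 → 181.
Rows: 380 × 18/23 = 297.39 → 297.
edging pick-up: 99 × 18/20 = 89.10 → 89.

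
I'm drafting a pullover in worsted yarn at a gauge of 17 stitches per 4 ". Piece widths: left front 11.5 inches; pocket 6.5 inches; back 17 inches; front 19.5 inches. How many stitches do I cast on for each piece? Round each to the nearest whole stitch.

left front 49; pocket 28; back 72; front 83.

Rate = 17/4 = 4.25 sts per in.
left front: 11.5 × 4.25 = 48.88 → 49.
pocket: 6.5 × 4.25 = 27.62 → 28.
back: 17 × 4.25 = 72.25 → 72.
front: 19.5 × 4.25 = 82.88 → 83.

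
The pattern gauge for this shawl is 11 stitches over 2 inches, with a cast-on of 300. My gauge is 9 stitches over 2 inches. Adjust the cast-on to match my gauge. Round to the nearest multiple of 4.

Scale factor = 9 / 11 = 0.818.
300 × 9 / 11 = 245.45 sts.
→ 244 sts.

CO 244 sts.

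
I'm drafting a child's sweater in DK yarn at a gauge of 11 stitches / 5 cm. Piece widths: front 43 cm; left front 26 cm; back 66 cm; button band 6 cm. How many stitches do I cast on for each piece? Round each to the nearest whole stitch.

Rate = 11/5 = 2.2 sts per cm.
front: 43 × 2.2 = 94.60 → 95.
left front: 26 × 2.2 = 57.20 → 57.
back: 66 × 2.2 = 145.20 → 145.
button band: 6 × 2.2 = 13.20 → 13.

front 95; left front 57; back 145; button band 13.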